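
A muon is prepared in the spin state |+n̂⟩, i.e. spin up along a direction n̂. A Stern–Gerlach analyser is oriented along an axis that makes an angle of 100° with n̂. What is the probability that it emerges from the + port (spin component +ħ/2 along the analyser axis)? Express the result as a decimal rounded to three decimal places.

0.413

For spin-½, the probability of finding spin-up along an axis at angle θ to the initial spin direction is cos²(θ/2); spin-down is sin²(θ/2).
θ = 100°, so P = cos²(50°) ≈ 0.413.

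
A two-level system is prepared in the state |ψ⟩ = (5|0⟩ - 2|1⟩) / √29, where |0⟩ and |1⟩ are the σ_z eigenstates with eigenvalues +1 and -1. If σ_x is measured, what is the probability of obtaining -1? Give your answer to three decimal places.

0.845

|-x⟩ = (|0⟩ - |1⟩)/√2, so ⟨-x|ψ⟩ = (7) / (√2·√29).
P = |7|² / 58 = 49/58.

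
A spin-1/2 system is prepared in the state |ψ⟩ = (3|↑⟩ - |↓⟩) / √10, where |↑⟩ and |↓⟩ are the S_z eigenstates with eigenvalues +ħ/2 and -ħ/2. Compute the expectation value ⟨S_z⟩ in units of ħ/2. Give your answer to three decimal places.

0.800

⟨σ_z⟩ = |a|² - |b|² divided by |a|²+|b|², with a, b the |↑⟩, |↓⟩ amplitudes.
= (9 - 1)/10 = 8/10.
⟨S_z⟩ = (ħ/2)·⟨σ_z⟩.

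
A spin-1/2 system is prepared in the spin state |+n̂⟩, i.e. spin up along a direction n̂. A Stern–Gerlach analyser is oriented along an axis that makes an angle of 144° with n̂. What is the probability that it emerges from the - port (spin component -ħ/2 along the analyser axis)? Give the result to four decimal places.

For spin-½, the probability of finding spin-up along an axis at angle θ to the initial spin direction is cos²(θ/2); spin-down is sin²(θ/2).
θ = 144°, so P = sin²(72°) ≈ 0.9045.

0.9045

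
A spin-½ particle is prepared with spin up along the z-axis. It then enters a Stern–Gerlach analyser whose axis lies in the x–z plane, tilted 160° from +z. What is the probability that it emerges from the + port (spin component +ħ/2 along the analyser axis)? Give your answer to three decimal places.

0.030

For spin-½, the probability of finding spin-up along an axis at angle θ to the initial spin direction is cos²(θ/2); spin-down is sin²(θ/2).
θ = 160°, so P = cos²(80°) ≈ 0.030.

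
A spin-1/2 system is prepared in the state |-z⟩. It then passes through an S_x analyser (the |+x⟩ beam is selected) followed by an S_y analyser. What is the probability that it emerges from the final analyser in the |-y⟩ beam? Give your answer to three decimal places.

First analyser (S_x): from |-z⟩, P(|+x⟩) = 1/2.
After stage 1 the state is |+x⟩; P(|-y⟩) = |⟨-y|+x⟩|² = 1/2.
Joint probability = 1/2 × 1/2 = 0.250.

0.250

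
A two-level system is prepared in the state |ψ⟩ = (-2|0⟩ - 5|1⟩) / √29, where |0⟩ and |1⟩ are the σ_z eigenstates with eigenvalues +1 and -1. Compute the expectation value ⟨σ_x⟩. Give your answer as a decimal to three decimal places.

0.690

⟨σ_x⟩ = 2 Re(a* b)/(|a|²+|b|²) with a = -2, b = -5.
a* b = 10, so ⟨σ_x⟩ = 20/29.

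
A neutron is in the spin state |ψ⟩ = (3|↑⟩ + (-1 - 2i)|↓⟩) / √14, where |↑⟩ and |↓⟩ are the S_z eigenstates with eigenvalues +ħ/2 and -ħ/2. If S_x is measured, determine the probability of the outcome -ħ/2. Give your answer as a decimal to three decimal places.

0.714

|-x⟩ = (|↑⟩ - |↓⟩)/√2, so ⟨-x|ψ⟩ = (4 + 2i) / (√2·√14).
P = |4 + 2i|² / 28 = 20/28.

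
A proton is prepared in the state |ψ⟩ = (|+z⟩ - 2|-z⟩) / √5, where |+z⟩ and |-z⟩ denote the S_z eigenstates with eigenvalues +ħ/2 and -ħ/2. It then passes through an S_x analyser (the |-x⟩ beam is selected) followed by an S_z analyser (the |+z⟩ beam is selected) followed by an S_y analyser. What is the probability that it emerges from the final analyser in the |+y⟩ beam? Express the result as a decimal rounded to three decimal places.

0.225

First analyser (S_x): P(|-x⟩) = |⟨-x|ψ⟩|² = 9/10.
After stage 1 the state is |-x⟩; P(|+z⟩) = |⟨+z|-x⟩|² = 1/2.
After stage 2 the state is |+z⟩; P(|+y⟩) = |⟨+y|+z⟩|² = 1/2.
Joint probability = 9/10 × 1/2 × 1/2 = 0.225.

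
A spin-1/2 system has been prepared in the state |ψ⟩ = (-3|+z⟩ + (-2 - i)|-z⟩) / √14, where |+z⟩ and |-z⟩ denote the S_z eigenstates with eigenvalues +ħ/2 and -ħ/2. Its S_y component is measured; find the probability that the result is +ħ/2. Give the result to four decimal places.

0.7143

|+y⟩ = (|+z⟩ + i|-z⟩)/√2, so ⟨+y|ψ⟩ = (-4 + 2i) / (√2·√14).
P = |-4 + 2i|² / 28 = 20/28.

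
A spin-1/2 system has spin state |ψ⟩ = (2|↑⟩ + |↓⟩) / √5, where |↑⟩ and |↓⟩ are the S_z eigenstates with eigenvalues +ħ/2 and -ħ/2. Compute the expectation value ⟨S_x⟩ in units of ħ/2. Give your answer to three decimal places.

0.800

⟨σ_x⟩ = 2 Re(a* b)/(|a|²+|b|²) with a = 2, b = 1.
a* b = 2, so ⟨σ_x⟩ = 4/5.
⟨S_x⟩ = (ħ/2)·⟨σ_x⟩.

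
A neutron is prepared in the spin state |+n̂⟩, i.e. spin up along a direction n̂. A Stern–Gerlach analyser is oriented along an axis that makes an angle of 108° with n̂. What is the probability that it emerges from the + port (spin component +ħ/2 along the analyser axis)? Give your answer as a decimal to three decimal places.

For spin-½, the probability of finding spin-up along an axis at angle θ to the initial spin direction is cos²(θ/2); spin-down is sin²(θ/2).
θ = 108°, so P = cos²(54°) ≈ 0.345.

0.345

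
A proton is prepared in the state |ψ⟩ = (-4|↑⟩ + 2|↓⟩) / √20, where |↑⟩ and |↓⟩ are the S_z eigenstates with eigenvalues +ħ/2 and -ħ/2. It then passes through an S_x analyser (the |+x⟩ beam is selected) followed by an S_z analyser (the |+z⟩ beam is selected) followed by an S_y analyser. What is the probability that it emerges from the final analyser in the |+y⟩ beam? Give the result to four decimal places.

0.0250

First analyser (S_x): P(|+x⟩) = |⟨+x|ψ⟩|² = 4/40.
After stage 1 the state is |+x⟩; P(|+z⟩) = |⟨+z|+x⟩|² = 1/2.
After stage 2 the state is |+z⟩; P(|+y⟩) = |⟨+y|+z⟩|² = 1/2.
Joint probability = 4/40 × 1/2 × 1/2 = 0.0250.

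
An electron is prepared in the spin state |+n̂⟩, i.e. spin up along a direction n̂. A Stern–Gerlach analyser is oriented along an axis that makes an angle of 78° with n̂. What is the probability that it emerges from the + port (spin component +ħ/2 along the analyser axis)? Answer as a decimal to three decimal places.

For spin-½, the probability of finding spin-up along an axis at angle θ to the initial spin direction is cos²(θ/2); spin-down is sin²(θ/2).
θ = 78°, so P = cos²(39°) ≈ 0.604.

0.604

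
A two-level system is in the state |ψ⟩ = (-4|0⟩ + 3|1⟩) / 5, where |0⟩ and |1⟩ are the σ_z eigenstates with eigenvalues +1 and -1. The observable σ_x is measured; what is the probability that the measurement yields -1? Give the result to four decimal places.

|-x⟩ = (|0⟩ - |1⟩)/√2, so ⟨-x|ψ⟩ = (-7) / (√2·5).
P = |-7|² / 50 = 49/50.

0.9800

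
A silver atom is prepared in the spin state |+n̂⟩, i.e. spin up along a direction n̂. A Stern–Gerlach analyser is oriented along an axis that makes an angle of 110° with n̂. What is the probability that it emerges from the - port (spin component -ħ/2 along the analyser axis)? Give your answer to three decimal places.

0.671

For spin-½, the probability of finding spin-up along an axis at angle θ to the initial spin direction is cos²(θ/2); spin-down is sin²(θ/2).
θ = 110°, so P = sin²(55°) ≈ 0.671.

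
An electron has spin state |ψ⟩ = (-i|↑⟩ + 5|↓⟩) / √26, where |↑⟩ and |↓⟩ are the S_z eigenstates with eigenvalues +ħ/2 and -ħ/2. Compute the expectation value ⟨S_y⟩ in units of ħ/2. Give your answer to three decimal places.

0.385

⟨σ_y⟩ = 2 Im(a* b)/(|a|²+|b|²) with a = -i, b = 5.
a* b = 5i, so ⟨σ_y⟩ = 10/26.
⟨S_y⟩ = (ħ/2)·⟨σ_y⟩.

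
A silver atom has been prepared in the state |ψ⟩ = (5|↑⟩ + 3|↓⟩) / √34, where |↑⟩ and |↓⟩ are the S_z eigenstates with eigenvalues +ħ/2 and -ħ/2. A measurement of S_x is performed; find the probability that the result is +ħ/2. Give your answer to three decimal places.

|+x⟩ = (|↑⟩ + |↓⟩)/√2, so ⟨+x|ψ⟩ = (8) / (√2·√34).
P = |8|² / 68 = 64/68.

0.941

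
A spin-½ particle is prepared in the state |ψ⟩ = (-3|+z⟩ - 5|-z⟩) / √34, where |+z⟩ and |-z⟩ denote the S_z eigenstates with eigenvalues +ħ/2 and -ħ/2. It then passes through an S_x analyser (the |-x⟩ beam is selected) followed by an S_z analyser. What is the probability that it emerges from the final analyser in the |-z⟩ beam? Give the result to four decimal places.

0.0294

First analyser (S_x): P(|-x⟩) = |⟨-x|ψ⟩|² = 4/68.
After stage 1 the state is |-x⟩; P(|-z⟩) = |⟨-z|-x⟩|² = 1/2.
Joint probability = 4/68 × 1/2 = 0.0294.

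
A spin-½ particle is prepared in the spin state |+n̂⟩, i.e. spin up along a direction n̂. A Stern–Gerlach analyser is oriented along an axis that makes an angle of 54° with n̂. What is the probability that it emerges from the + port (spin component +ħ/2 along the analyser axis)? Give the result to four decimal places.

For spin-½, the probability of finding spin-up along an axis at angle θ to the initial spin direction is cos²(θ/2); spin-down is sin²(θ/2).
θ = 54°, so P = cos²(27°) ≈ 0.7939.

0.7939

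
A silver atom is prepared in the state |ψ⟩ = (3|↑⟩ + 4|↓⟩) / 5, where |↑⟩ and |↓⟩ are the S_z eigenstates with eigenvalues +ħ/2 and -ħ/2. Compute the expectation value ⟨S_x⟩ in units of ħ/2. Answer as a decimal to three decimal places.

⟨σ_x⟩ = 2 Re(a* b)/(|a|²+|b|²) with a = 3, b = 4.
a* b = 12, so ⟨σ_x⟩ = 24/25.
⟨S_x⟩ = (ħ/2)·⟨σ_x⟩.

0.960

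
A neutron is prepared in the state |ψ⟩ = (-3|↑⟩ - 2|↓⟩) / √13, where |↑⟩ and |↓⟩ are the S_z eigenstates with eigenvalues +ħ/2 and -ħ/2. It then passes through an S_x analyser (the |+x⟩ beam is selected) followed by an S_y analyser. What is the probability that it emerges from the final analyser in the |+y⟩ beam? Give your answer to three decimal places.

0.481

First analyser (S_x): P(|+x⟩) = |⟨+x|ψ⟩|² = 25/26.
After stage 1 the state is |+x⟩; P(|+y⟩) = |⟨+y|+x⟩|² = 1/2.
Joint probability = 25/26 × 1/2 = 0.481.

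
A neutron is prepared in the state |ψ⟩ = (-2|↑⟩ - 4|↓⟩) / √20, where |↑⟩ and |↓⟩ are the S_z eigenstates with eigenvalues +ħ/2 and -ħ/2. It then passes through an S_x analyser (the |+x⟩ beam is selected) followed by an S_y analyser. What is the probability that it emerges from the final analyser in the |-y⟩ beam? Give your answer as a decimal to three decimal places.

0.450

First analyser (S_x): P(|+x⟩) = |⟨+x|ψ⟩|² = 36/40.
After stage 1 the state is |+x⟩; P(|-y⟩) = |⟨-y|+x⟩|² = 1/2.
Joint probability = 36/40 × 1/2 = 0.450.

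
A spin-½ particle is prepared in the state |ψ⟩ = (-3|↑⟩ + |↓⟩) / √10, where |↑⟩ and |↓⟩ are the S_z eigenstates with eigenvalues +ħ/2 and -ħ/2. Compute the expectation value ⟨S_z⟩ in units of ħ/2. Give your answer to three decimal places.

0.800

⟨σ_z⟩ = |a|² - |b|² divided by |a|²+|b|², with a, b the |↑⟩, |↓⟩ amplitudes.
= (9 - 1)/10 = 8/10.
⟨S_z⟩ = (ħ/2)·⟨σ_z⟩.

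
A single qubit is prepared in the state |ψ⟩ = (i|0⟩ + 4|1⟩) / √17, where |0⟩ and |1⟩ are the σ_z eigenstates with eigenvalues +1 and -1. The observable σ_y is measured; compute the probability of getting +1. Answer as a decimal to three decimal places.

0.265

|+y⟩ = (|0⟩ + i|1⟩)/√2, so ⟨+y|ψ⟩ = (-3i) / (√2·√17).
P = |-3i|² / 34 = 9/34.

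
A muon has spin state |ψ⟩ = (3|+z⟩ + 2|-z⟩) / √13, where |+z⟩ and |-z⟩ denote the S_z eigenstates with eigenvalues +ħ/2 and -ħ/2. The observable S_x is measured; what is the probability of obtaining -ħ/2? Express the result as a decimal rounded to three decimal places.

0.038

|-x⟩ = (|+z⟩ - |-z⟩)/√2, so ⟨-x|ψ⟩ = (1) / (√2·√13).
P = |1|² / 26 = 1/26.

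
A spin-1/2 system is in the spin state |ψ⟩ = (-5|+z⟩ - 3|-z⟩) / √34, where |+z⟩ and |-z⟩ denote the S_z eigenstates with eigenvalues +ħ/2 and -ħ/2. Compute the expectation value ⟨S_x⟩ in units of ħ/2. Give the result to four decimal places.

0.8824

⟨σ_x⟩ = 2 Re(a* b)/(|a|²+|b|²) with a = -5, b = -3.
a* b = 15, so ⟨σ_x⟩ = 30/34.
⟨S_x⟩ = (ħ/2)·⟨σ_x⟩.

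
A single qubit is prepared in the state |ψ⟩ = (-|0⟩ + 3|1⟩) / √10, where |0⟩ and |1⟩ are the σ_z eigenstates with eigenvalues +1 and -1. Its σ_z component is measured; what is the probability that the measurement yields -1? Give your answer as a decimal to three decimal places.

The -1 outcome corresponds to |1⟩. Its amplitude in |ψ⟩ is 3/√10.
P = |3|² / 10 = 9/10.

0.900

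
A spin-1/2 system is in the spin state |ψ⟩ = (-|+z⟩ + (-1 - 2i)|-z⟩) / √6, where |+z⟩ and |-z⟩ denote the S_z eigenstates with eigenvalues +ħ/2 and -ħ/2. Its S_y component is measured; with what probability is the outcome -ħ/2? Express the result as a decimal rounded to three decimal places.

|-y⟩ = (|+z⟩ - i|-z⟩)/√2, so ⟨-y|ψ⟩ = (1 - i) / (√2·√6).
P = |1 - i|² / 12 = 2/12.

0.167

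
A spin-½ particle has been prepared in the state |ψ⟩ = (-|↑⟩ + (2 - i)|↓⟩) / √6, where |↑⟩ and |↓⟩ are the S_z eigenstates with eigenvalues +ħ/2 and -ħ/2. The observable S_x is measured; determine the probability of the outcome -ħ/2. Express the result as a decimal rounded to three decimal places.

|-x⟩ = (|↑⟩ - |↓⟩)/√2, so ⟨-x|ψ⟩ = (-3 + i) / (√2·√6).
P = |-3 + i|² / 12 = 10/12.

0.833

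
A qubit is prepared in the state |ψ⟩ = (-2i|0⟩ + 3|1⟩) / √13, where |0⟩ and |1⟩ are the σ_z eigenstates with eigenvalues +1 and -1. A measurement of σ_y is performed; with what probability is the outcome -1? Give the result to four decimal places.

0.0385

|-y⟩ = (|0⟩ - i|1⟩)/√2, so ⟨-y|ψ⟩ = (i) / (√2·√13).
P = |i|² / 26 = 1/26.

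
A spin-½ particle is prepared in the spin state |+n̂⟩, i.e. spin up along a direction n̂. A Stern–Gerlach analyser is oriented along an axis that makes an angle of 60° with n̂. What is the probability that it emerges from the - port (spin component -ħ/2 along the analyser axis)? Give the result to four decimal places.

For spin-½, the probability of finding spin-up along an axis at angle θ to the initial spin direction is cos²(θ/2); spin-down is sin²(θ/2).
θ = 60°, so P = sin²(30°) ≈ 0.2500.

0.2500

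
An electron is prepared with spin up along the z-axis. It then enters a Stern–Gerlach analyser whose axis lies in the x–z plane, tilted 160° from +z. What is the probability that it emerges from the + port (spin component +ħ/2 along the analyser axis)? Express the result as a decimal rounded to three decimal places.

0.030

For spin-½, the probability of finding spin-up along an axis at angle θ to the initial spin direction is cos²(θ/2); spin-down is sin²(θ/2).
θ = 160°, so P = cos²(80°) ≈ 0.030.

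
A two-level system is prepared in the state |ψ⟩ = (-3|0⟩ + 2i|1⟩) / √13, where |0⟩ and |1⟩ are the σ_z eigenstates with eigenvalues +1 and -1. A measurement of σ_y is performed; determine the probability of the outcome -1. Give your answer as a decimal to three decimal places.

0.962

|-y⟩ = (|0⟩ - i|1⟩)/√2, so ⟨-y|ψ⟩ = (-5) / (√2·√13).
P = |-5|² / 26 = 25/26.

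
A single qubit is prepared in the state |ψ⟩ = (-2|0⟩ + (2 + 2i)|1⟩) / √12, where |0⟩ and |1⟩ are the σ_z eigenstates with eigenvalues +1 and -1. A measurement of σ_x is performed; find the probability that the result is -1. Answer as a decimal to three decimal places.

0.833

|-x⟩ = (|0⟩ - |1⟩)/√2, so ⟨-x|ψ⟩ = (-4 - 2i) / (√2·√12).
P = |-4 - 2i|² / 24 = 20/24.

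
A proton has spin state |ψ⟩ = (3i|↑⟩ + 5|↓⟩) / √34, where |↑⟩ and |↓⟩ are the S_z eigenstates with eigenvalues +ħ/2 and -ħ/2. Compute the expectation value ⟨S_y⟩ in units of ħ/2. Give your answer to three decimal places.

⟨σ_y⟩ = 2 Im(a* b)/(|a|²+|b|²) with a = 3i, b = 5.
a* b = -15i, so ⟨σ_y⟩ = -30/34.
⟨S_y⟩ = (ħ/2)·⟨σ_y⟩.

-0.882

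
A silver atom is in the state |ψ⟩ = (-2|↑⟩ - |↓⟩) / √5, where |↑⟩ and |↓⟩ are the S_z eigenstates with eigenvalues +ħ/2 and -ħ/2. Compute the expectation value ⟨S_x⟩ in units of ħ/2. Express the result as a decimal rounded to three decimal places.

0.800

⟨σ_x⟩ = 2 Re(a* b)/(|a|²+|b|²) with a = -2, b = -1.
a* b = 2, so ⟨σ_x⟩ = 4/5.
⟨S_x⟩ = (ħ/2)·⟨σ_x⟩.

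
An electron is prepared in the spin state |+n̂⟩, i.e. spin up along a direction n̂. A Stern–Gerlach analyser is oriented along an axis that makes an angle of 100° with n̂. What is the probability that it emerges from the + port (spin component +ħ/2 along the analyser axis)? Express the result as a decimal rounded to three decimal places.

For spin-½, the probability of finding spin-up along an axis at angle θ to the initial spin direction is cos²(θ/2); spin-down is sin²(θ/2).
θ = 100°, so P = cos²(50°) ≈ 0.413.

0.413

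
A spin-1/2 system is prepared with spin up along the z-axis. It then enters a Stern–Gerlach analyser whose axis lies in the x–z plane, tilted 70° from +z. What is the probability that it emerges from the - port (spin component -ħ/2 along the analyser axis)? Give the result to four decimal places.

For spin-½, the probability of finding spin-up along an axis at angle θ to the initial spin direction is cos²(θ/2); spin-down is sin²(θ/2).
θ = 70°, so P = sin²(35°) ≈ 0.3290.

0.3290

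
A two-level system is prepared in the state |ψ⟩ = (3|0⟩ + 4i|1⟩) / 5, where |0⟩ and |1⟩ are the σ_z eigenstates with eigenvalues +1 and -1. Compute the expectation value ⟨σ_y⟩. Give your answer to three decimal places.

⟨σ_y⟩ = 2 Im(a* b)/(|a|²+|b|²) with a = 3, b = 4i.
a* b = 12i, so ⟨σ_y⟩ = 24/25.

0.960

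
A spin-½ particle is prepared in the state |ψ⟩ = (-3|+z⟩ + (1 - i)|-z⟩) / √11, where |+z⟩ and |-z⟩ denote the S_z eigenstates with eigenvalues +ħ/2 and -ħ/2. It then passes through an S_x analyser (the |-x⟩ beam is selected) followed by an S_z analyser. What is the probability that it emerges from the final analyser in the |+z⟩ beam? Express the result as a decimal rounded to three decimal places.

0.386

First analyser (S_x): P(|-x⟩) = |⟨-x|ψ⟩|² = 17/22.
After stage 1 the state is |-x⟩; P(|+z⟩) = |⟨+z|-x⟩|² = 1/2.
Joint probability = 17/22 × 1/2 = 0.386.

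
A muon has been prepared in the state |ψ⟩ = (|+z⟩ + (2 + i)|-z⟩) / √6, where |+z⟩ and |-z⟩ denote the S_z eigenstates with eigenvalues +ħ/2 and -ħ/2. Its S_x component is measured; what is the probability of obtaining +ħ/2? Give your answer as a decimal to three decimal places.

|+x⟩ = (|+z⟩ + |-z⟩)/√2, so ⟨+x|ψ⟩ = (3 + i) / (√2·√6).
P = |3 + i|² / 12 = 10/12.

0.833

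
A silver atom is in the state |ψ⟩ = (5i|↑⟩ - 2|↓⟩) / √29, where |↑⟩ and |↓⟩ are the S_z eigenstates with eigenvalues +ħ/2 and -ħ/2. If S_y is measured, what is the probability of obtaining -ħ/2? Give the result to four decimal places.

0.1552

|-y⟩ = (|↑⟩ - i|↓⟩)/√2, so ⟨-y|ψ⟩ = (3i) / (√2·√29).
P = |3i|² / 58 = 9/58.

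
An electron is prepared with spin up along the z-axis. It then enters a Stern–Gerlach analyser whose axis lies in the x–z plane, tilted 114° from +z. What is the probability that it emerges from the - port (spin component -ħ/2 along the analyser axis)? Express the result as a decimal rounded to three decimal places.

0.703

For spin-½, the probability of finding spin-up along an axis at angle θ to the initial spin direction is cos²(θ/2); spin-down is sin²(θ/2).
θ = 114°, so P = sin²(57°) ≈ 0.703.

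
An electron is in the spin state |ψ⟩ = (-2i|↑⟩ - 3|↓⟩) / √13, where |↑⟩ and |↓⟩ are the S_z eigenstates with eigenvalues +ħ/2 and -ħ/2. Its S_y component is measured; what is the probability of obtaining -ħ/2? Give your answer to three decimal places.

0.962

|-y⟩ = (|↑⟩ - i|↓⟩)/√2, so ⟨-y|ψ⟩ = (-5i) / (√2·√13).
P = |-5i|² / 26 = 25/26.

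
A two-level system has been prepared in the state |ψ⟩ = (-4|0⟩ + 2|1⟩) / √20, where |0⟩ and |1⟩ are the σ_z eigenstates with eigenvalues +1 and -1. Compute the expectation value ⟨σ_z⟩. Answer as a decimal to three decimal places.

⟨σ_z⟩ = |a|² - |b|² divided by |a|²+|b|², with a, b the |0⟩, |1⟩ amplitudes.
= (16 - 4)/20 = 12/20.

0.600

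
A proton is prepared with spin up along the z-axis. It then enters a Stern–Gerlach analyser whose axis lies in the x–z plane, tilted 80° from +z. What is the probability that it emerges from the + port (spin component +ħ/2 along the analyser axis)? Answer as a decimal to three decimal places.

For spin-½, the probability of finding spin-up along an axis at angle θ to the initial spin direction is cos²(θ/2); spin-down is sin²(θ/2).
θ = 80°, so P = cos²(40°) ≈ 0.587.

0.587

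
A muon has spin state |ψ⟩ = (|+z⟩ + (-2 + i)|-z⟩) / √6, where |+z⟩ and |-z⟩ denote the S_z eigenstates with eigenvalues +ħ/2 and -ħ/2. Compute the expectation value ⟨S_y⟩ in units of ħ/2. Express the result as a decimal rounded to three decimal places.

⟨σ_y⟩ = 2 Im(a* b)/(|a|²+|b|²) with a = 1, b = (-2 + i).
a* b = (-2 + i), so ⟨σ_y⟩ = 2/6.
⟨S_y⟩ = (ħ/2)·⟨σ_y⟩.

0.333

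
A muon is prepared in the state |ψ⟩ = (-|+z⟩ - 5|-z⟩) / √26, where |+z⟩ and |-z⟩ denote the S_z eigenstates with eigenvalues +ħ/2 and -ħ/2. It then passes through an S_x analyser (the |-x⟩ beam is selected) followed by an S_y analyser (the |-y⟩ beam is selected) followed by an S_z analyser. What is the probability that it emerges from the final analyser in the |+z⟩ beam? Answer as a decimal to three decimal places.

0.077

First analyser (S_x): P(|-x⟩) = |⟨-x|ψ⟩|² = 16/52.
After stage 1 the state is |-x⟩; P(|-y⟩) = |⟨-y|-x⟩|² = 1/2.
After stage 2 the state is |-y⟩; P(|+z⟩) = |⟨+z|-y⟩|² = 1/2.
Joint probability = 16/52 × 1/2 × 1/2 = 0.077.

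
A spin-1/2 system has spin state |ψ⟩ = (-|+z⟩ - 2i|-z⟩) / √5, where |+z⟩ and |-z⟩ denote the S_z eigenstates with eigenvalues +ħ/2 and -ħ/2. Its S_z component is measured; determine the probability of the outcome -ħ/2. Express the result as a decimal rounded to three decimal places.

The -ħ/2 outcome corresponds to |-z⟩. Its amplitude in |ψ⟩ is -2i/√5.
P = |-2i|² / 5 = 4/5.

0.800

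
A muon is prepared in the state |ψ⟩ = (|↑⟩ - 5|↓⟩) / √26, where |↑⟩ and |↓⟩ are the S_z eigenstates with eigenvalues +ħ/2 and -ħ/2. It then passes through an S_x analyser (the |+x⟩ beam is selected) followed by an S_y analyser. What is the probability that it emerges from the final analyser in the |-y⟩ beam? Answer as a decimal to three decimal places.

0.154

First analyser (S_x): P(|+x⟩) = |⟨+x|ψ⟩|² = 16/52.
After stage 1 the state is |+x⟩; P(|-y⟩) = |⟨-y|+x⟩|² = 1/2.
Joint probability = 16/52 × 1/2 = 0.154.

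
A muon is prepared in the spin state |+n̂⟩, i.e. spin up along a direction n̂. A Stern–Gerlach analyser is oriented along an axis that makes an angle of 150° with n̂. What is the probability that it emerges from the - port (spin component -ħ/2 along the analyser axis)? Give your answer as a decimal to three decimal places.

0.933

For spin-½, the probability of finding spin-up along an axis at angle θ to the initial spin direction is cos²(θ/2); spin-down is sin²(θ/2).
θ = 150°, so P = sin²(75°) ≈ 0.933.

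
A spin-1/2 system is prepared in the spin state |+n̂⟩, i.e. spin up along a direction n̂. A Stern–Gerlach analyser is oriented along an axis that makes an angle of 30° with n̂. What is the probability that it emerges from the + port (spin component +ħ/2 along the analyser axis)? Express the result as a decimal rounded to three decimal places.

For spin-½, the probability of finding spin-up along an axis at angle θ to the initial spin direction is cos²(θ/2); spin-down is sin²(θ/2).
θ = 30°, so P = cos²(15°) ≈ 0.933.

0.933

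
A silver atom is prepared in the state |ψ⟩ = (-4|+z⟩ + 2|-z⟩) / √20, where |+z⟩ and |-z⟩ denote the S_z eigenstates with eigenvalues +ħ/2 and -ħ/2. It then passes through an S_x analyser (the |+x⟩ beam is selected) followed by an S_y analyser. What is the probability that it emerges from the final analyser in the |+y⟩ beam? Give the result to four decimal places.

First analyser (S_x): P(|+x⟩) = |⟨+x|ψ⟩|² = 4/40.
After stage 1 the state is |+x⟩; P(|+y⟩) = |⟨+y|+x⟩|² = 1/2.
Joint probability = 4/40 × 1/2 = 0.0500.

0.0500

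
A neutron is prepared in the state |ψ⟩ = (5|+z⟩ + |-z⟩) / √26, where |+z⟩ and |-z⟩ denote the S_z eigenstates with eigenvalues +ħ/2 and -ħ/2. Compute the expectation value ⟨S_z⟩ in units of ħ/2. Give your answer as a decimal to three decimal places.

0.923

⟨σ_z⟩ = |a|² - |b|² divided by |a|²+|b|², with a, b the |+z⟩, |-z⟩ amplitudes.
= (25 - 1)/26 = 24/26.
⟨S_z⟩ = (ħ/2)·⟨σ_z⟩.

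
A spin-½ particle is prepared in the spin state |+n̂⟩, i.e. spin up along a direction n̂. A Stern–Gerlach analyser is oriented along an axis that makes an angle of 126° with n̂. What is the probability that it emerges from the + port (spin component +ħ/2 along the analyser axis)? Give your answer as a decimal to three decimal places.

0.206

For spin-½, the probability of finding spin-up along an axis at angle θ to the initial spin direction is cos²(θ/2); spin-down is sin²(θ/2).
θ = 126°, so P = cos²(63°) ≈ 0.206.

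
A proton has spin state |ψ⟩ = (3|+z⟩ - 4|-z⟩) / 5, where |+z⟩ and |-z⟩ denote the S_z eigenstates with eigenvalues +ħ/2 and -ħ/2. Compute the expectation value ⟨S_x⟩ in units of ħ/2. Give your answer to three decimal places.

⟨σ_x⟩ = 2 Re(a* b)/(|a|²+|b|²) with a = 3, b = -4.
a* b = -12, so ⟨σ_x⟩ = -24/25.
⟨S_x⟩ = (ħ/2)·⟨σ_x⟩.

-0.960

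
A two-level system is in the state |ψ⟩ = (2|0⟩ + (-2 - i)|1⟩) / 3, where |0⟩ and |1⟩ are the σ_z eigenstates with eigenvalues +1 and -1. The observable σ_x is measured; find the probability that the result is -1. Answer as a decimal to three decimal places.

|-x⟩ = (|0⟩ - |1⟩)/√2, so ⟨-x|ψ⟩ = (4 + i) / (√2·3).
P = |4 + i|² / 18 = 17/18.

0.944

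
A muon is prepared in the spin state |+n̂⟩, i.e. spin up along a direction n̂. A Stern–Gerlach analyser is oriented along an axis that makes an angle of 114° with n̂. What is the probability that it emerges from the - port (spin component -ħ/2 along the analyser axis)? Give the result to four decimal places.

For spin-½, the probability of finding spin-up along an axis at angle θ to the initial spin direction is cos²(θ/2); spin-down is sin²(θ/2).
θ = 114°, so P = sin²(57°) ≈ 0.7034.

0.7034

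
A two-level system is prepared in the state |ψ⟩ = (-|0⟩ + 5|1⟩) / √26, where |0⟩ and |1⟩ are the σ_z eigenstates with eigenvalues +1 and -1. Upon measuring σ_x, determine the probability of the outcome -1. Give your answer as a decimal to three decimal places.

0.692

|-x⟩ = (|0⟩ - |1⟩)/√2, so ⟨-x|ψ⟩ = (-6) / (√2·√26).
P = |-6|² / 52 = 36/52.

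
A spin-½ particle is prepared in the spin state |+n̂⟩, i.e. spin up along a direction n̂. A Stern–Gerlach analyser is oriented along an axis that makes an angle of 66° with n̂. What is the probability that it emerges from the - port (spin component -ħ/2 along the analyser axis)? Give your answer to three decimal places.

0.297

For spin-½, the probability of finding spin-up along an axis at angle θ to the initial spin direction is cos²(θ/2); spin-down is sin²(θ/2).
θ = 66°, so P = sin²(33°) ≈ 0.297.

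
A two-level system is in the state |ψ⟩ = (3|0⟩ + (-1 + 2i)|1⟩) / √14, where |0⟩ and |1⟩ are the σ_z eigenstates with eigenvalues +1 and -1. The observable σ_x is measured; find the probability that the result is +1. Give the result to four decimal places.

0.2857

|+x⟩ = (|0⟩ + |1⟩)/√2, so ⟨+x|ψ⟩ = (2 + 2i) / (√2·√14).
P = |2 + 2i|² / 28 = 8/28.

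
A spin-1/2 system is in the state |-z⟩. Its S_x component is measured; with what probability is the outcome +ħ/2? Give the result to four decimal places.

In the S_z basis, |-z⟩ = |-z⟩ and |+x⟩ = (|+z⟩ + |-z⟩)/√2.
|⟨+x|-z⟩|² = 1/2.

0.5000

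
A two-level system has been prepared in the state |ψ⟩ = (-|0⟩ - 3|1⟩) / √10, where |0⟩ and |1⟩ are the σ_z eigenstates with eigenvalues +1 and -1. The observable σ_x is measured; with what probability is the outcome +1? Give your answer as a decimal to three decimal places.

0.800

|+x⟩ = (|0⟩ + |1⟩)/√2, so ⟨+x|ψ⟩ = (-4) / (√2·√10).
P = |-4|² / 20 = 16/20.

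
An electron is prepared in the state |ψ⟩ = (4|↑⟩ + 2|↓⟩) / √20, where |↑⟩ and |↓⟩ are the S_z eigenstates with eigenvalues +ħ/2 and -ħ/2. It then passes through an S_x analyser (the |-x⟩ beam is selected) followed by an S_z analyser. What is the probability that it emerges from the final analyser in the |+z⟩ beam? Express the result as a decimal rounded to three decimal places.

0.050

First analyser (S_x): P(|-x⟩) = |⟨-x|ψ⟩|² = 4/40.
After stage 1 the state is |-x⟩; P(|+z⟩) = |⟨+z|-x⟩|² = 1/2.
Joint probability = 4/40 × 1/2 = 0.050.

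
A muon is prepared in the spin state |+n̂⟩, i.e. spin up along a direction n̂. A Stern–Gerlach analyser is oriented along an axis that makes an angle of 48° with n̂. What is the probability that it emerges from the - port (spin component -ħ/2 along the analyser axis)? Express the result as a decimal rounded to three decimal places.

0.165

For spin-½, the probability of finding spin-up along an axis at angle θ to the initial spin direction is cos²(θ/2); spin-down is sin²(θ/2).
θ = 48°, so P = sin²(24°) ≈ 0.165.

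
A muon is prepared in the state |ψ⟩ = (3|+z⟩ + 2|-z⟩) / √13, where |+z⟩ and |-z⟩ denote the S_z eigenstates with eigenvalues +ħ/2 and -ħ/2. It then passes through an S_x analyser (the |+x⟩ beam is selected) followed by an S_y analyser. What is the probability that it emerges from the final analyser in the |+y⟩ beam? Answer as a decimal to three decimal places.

0.481

First analyser (S_x): P(|+x⟩) = |⟨+x|ψ⟩|² = 25/26.
After stage 1 the state is |+x⟩; P(|+y⟩) = |⟨+y|+x⟩|² = 1/2.
Joint probability = 25/26 × 1/2 = 0.481.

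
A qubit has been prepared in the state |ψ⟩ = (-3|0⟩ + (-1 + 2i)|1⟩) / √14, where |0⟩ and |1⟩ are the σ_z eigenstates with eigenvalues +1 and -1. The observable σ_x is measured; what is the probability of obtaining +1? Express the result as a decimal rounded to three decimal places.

0.714

|+x⟩ = (|0⟩ + |1⟩)/√2, so ⟨+x|ψ⟩ = (-4 + 2i) / (√2·√14).
P = |-4 + 2i|² / 28 = 20/28.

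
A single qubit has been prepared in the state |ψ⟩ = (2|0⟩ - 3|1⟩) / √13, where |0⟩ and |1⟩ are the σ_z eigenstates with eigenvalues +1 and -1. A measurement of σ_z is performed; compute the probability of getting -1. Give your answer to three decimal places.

The -1 outcome corresponds to |1⟩. Its amplitude in |ψ⟩ is -3/√13.
P = |-3|² / 13 = 9/13.

0.692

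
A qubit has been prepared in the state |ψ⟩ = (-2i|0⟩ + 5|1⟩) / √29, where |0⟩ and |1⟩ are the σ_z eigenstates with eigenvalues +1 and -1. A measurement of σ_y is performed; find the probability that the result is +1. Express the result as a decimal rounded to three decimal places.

|+y⟩ = (|0⟩ + i|1⟩)/√2, so ⟨+y|ψ⟩ = (-7i) / (√2·√29).
P = |-7i|² / 58 = 49/58.

0.845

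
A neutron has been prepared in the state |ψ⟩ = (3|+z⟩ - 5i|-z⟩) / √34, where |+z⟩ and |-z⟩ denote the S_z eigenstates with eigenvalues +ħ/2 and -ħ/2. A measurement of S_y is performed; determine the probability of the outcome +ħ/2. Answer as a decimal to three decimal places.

0.059

|+y⟩ = (|+z⟩ + i|-z⟩)/√2, so ⟨+y|ψ⟩ = (-2) / (√2·√34).
P = |-2|² / 68 = 4/68.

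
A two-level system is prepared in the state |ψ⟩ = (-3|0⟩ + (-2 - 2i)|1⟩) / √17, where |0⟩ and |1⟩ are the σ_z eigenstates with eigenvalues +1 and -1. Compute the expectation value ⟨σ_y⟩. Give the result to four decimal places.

⟨σ_y⟩ = 2 Im(a* b)/(|a|²+|b|²) with a = -3, b = (-2 - 2i).
a* b = (6 + 6i), so ⟨σ_y⟩ = 12/17.

0.7059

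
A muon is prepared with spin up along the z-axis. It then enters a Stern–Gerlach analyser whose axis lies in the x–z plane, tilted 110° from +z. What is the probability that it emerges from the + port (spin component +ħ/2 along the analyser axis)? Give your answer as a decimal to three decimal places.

0.329

For spin-½, the probability of finding spin-up along an axis at angle θ to the initial spin direction is cos²(θ/2); spin-down is sin²(θ/2).
θ = 110°, so P = cos²(55°) ≈ 0.329.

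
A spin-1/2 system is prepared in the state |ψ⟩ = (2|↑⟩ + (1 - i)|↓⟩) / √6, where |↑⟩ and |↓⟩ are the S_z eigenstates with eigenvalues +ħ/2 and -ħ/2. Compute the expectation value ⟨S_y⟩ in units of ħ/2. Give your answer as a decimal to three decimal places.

⟨σ_y⟩ = 2 Im(a* b)/(|a|²+|b|²) with a = 2, b = (1 - i).
a* b = (2 - 2i), so ⟨σ_y⟩ = -4/6.
⟨S_y⟩ = (ħ/2)·⟨σ_y⟩.

-0.667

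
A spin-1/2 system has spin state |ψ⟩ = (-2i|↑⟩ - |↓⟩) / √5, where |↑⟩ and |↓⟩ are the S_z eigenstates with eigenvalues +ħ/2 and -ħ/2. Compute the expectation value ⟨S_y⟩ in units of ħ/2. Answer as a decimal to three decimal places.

⟨σ_y⟩ = 2 Im(a* b)/(|a|²+|b|²) with a = -2i, b = -1.
a* b = -2i, so ⟨σ_y⟩ = -4/5.
⟨S_y⟩ = (ħ/2)·⟨σ_y⟩.

-0.800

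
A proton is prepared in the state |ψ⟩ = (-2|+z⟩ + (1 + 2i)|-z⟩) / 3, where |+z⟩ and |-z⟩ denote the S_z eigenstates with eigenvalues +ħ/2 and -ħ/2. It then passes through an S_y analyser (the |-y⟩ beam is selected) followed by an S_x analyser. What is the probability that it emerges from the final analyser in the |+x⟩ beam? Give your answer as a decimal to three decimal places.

First analyser (S_y): P(|-y⟩) = |⟨-y|ψ⟩|² = 17/18.
After stage 1 the state is |-y⟩; P(|+x⟩) = |⟨+x|-y⟩|² = 1/2.
Joint probability = 17/18 × 1/2 = 0.472.

0.472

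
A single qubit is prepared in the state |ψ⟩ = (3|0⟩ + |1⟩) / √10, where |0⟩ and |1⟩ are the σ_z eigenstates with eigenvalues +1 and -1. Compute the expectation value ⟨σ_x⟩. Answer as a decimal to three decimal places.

0.600

⟨σ_x⟩ = 2 Re(a* b)/(|a|²+|b|²) with a = 3, b = 1.
a* b = 3, so ⟨σ_x⟩ = 6/10.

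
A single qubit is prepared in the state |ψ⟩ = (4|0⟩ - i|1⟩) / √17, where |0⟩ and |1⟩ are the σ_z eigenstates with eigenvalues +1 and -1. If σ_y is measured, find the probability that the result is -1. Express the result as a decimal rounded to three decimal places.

0.735

|-y⟩ = (|0⟩ - i|1⟩)/√2, so ⟨-y|ψ⟩ = (5) / (√2·√17).
P = |5|² / 34 = 25/34.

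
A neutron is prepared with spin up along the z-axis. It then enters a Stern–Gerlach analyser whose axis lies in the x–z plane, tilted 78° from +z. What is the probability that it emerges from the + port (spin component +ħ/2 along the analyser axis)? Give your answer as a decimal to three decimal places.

0.604

For spin-½, the probability of finding spin-up along an axis at angle θ to the initial spin direction is cos²(θ/2); spin-down is sin²(θ/2).
θ = 78°, so P = cos²(39°) ≈ 0.604.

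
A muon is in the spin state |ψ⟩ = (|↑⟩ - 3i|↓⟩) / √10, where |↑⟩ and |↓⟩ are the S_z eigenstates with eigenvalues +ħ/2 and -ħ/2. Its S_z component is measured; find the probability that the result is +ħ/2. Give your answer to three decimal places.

The +ħ/2 outcome corresponds to |↑⟩. Its amplitude in |ψ⟩ is 1/√10.
P = |1|² / 10 = 1/10.

0.100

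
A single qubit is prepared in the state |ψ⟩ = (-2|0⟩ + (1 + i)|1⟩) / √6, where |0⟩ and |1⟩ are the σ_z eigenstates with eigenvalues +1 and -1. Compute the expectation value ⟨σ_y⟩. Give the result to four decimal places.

-0.6667

⟨σ_y⟩ = 2 Im(a* b)/(|a|²+|b|²) with a = -2, b = (1 + i).
a* b = (-2 - 2i), so ⟨σ_y⟩ = -4/6.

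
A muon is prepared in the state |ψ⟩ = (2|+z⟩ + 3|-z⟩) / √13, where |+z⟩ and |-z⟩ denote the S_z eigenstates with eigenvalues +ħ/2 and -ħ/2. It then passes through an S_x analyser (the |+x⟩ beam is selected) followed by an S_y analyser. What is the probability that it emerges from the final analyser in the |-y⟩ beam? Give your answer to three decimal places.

0.481

First analyser (S_x): P(|+x⟩) = |⟨+x|ψ⟩|² = 25/26.
After stage 1 the state is |+x⟩; P(|-y⟩) = |⟨-y|+x⟩|² = 1/2.
Joint probability = 25/26 × 1/2 = 0.481.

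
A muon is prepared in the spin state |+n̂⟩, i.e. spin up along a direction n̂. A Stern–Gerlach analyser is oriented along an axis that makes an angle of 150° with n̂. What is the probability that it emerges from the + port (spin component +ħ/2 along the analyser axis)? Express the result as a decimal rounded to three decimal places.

0.067

For spin-½, the probability of finding spin-up along an axis at angle θ to the initial spin direction is cos²(θ/2); spin-down is sin²(θ/2).
θ = 150°, so P = cos²(75°) ≈ 0.067.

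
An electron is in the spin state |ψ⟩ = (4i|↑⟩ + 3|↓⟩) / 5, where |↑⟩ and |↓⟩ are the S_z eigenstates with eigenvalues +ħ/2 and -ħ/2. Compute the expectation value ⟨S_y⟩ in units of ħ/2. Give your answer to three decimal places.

-0.960

⟨σ_y⟩ = 2 Im(a* b)/(|a|²+|b|²) with a = 4i, b = 3.
a* b = -12i, so ⟨σ_y⟩ = -24/25.
⟨S_y⟩ = (ħ/2)·⟨σ_y⟩.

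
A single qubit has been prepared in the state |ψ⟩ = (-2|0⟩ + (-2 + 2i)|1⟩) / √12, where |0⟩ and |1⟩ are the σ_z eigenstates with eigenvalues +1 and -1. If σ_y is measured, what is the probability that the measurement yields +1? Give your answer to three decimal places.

|+y⟩ = (|0⟩ + i|1⟩)/√2, so ⟨+y|ψ⟩ = (2i) / (√2·√12).
P = |2i|² / 24 = 4/24.

0.167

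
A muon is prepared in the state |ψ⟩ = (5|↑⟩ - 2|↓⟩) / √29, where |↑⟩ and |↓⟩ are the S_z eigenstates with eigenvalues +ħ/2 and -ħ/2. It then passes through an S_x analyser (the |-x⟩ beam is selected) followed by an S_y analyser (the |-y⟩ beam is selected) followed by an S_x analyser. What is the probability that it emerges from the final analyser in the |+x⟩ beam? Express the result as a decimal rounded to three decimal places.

First analyser (S_x): P(|-x⟩) = |⟨-x|ψ⟩|² = 49/58.
After stage 1 the state is |-x⟩; P(|-y⟩) = |⟨-y|-x⟩|² = 1/2.
After stage 2 the state is |-y⟩; P(|+x⟩) = |⟨+x|-y⟩|² = 1/2.
Joint probability = 49/58 × 1/2 × 1/2 = 0.211.

0.211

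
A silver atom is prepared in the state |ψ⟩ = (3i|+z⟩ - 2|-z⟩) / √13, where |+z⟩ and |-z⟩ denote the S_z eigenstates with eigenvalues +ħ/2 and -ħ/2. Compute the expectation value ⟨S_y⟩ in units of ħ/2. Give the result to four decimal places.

0.9231

⟨σ_y⟩ = 2 Im(a* b)/(|a|²+|b|²) with a = 3i, b = -2.
a* b = 6i, so ⟨σ_y⟩ = 12/13.
⟨S_y⟩ = (ħ/2)·⟨σ_y⟩.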